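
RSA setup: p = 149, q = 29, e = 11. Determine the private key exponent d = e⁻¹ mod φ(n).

φ(n) = (p−1)(q−1) = 148·28 = 4144.
Need d with 11·d ≡ 1 (mod 4144). Apply the extended Euclidean algorithm:
4144 = 376×11 + 8
11 = 1×8 + 3
8 = 2×3 + 2
3 = 1×2 + 1
2 = 2×1 + 0
Back-substitute:
1 = 3 − 2
1 = −8 + 3·3
1 = 3·11 − 4·8
1 = −4·4144 + 1507·11
So 11·1507 ≡ 1 (mod 4144), hence d = 1507.

1507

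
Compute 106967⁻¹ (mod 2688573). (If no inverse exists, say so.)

gcd(2688573, 106967) by repeated division:
2688573 = 25·106967 + 14398
106967 = 7·14398 + 6181
14398 = 2·6181 + 2036
6181 = 3·2036 + 73
2036 = 27·73 + 65
73 = 1·65 + 8
65 = 8·8 + 1
8 = 8·1 + 0
Since gcd(106967, 2688573) = 1, back-substitute to write 1 as a combination:
1 = 65 − 8·8
1 = −8·73 + 9·65
1 = 9·2036 − 251·73
1 = −251·6181 + 762·2036
1 = 762·14398 − 1775·6181
1 = −1775·106967 + 13187·14398
1 = 13187·2688573 − 331450·106967
Hence 106967⁻¹ ≡ -331450 ≡ 2357123 (mod 2688573).

2357123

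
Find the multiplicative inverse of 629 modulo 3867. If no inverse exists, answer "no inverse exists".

1580

gcd(3867, 629) by repeated division:
3867 = 6×629 + 93
629 = 6×93 + 71
93 = 1×71 + 22
71 = 3×22 + 5
22 = 4×5 + 2
5 = 2×2 + 1
2 = 2×1 + 0
gcd = 1, so the inverse exists. Back-substitute:
1 = 5 − 2·2
1 = −2·22 + 9·5
1 = 9·71 − 29·22
1 = −29·93 + 38·71
1 = 38·629 − 257·93
1 = −257·3867 + 1580·629
So 629·1580 ≡ 1 (mod 3867).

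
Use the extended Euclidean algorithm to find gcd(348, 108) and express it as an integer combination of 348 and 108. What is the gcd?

Apply Euclid's algorithm to 348 and 108:
348 = 3·108 + 24
108 = 4·24 + 12
24 = 2·12 + 0
gcd(348, 108) = 12.
Back-substituting:
12 = 108 − 4·24
12 = −4·348 + 13·108
So 12 = (-4)·348 + (13)·108.

12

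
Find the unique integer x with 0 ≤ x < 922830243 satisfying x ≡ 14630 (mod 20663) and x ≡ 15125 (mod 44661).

715305701

Write x = 14630 + 20663·k. Then 20663·k ≡ 15125 − 14630 ≡ 495 (mod 44661).
Need 20663⁻¹ mod 44661. Extended Euclid on (44661, 20663):
44661 = 2·20663 + 3335
20663 = 6·3335 + 653
3335 = 5·653 + 70
653 = 9·70 + 23
70 = 3·23 + 1
23 = 23·1 + 0
Back-substitute:
1 = 70 − 3·23
1 = −3·653 + 28·70
1 = 28·3335 − 143·653
1 = −143·20663 + 886·3335
1 = 886·44661 − 1915·20663
20663⁻¹ ≡ 42746 (mod 44661), so k ≡ 42746·495 ≡ 34617 (mod 44661).
x = 14630 + 20663·34617 = 715305701.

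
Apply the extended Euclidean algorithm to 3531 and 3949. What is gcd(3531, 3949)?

Euclidean algorithm:
3949 = 1·3531 + 418
3531 = 8·418 + 187
418 = 2·187 + 44
187 = 4·44 + 11
44 = 4·11 + 0
gcd(3531, 3949) = 11.
Express as a combination:
11 = 187 − 4·44
11 = −4·418 + 9·187
11 = 9·3531 − 76·418
11 = −76·3949 + 85·3531
So 11 = (-76)·3949 + (85)·3531.

11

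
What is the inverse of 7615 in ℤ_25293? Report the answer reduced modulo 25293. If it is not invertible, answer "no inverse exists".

2800

Extended Euclidean algorithm:
25293 = 3×7615 + 2448
7615 = 3×2448 + 271
2448 = 9×271 + 9
271 = 30×9 + 1
9 = 9×1 + 0
The gcd is 1. Working backward:
1 = 271 − 30·9
1 = −30·2448 + 271·271
1 = 271·7615 − 843·2448
1 = −843·25293 + 2800·7615
So 7615·2800 ≡ 1 (mod 25293).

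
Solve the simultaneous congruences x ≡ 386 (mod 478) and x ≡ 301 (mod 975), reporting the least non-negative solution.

397126

Write x = 386 + 478·k. Then 478·k ≡ 301 − 386 ≡ 890 (mod 975).
Need 478⁻¹ mod 975. Extended Euclid on (975, 478):
975 = 2·478 + 19
478 = 25·19 + 3
19 = 6·3 + 1
3 = 3·1 + 0
Back-substitute:
1 = 19 − 6·3
1 = −6·478 + 151·19
1 = 151·975 − 308·478
478⁻¹ ≡ 667 (mod 975), so k ≡ 667·890 ≡ 830 (mod 975).
x = 386 + 478·830 = 397126.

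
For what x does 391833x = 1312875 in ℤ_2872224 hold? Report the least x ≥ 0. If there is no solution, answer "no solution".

14979

First find gcd(391833, 2872224):
2872224 = 7*391833 + 129393
391833 = 3*129393 + 3654
129393 = 35*3654 + 1503
3654 = 2*1503 + 648
1503 = 2*648 + 207
648 = 3*207 + 27
207 = 7*27 + 18
27 = 1*18 + 9
18 = 2*9 + 0
gcd = 9 and 9 | 1312875, so solutions exist. Divide through by 9: 43537x ≡ 145875 (mod 319136).
Now find 43537⁻¹ mod 319136:
319136 = 7×43537 + 14377
43537 = 3×14377 + 406
14377 = 35×406 + 167
406 = 2×167 + 72
167 = 2×72 + 23
72 = 3×23 + 3
23 = 7×3 + 2
3 = 1×2 + 1
2 = 2×1 + 0
Back-substitute:
1 = 3 − 2
1 = −23 + 8·3
1 = 8·72 − 25·23
1 = −25·167 + 58·72
1 = 58·406 − 141·167
1 = −141·14377 + 4993·406
1 = 4993·43537 − 15120·14377
1 = −15120·319136 + 110833·43537
So 43537⁻¹ ≡ 110833 (mod 319136).
Then x ≡ 110833·145875 ≡ 14979 (mod 319136); the smallest non-negative solution is x = 14979.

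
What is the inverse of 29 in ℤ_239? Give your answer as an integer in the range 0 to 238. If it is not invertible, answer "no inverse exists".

Apply the Euclidean algorithm to 239 and 29:
239 = 8·29 + 7
29 = 4·7 + 1
7 = 7·1 + 0
The gcd is 1. Working backward:
1 = 29 − 4·7
1 = −4·239 + 33·29
So 29·33 ≡ 1 (mod 239).

33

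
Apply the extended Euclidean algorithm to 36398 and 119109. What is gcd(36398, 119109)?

1

Repeated division:
119109 = 3*36398 + 9915
36398 = 3*9915 + 6653
9915 = 1*6653 + 3262
6653 = 2*3262 + 129
3262 = 25*129 + 37
129 = 3*37 + 18
37 = 2*18 + 1
18 = 18*1 + 0
gcd(36398, 119109) = 1.
Back-substituting:
1 = 37 − 2·18
1 = −2·129 + 7·37
1 = 7·3262 − 177·129
1 = −177·6653 + 361·3262
1 = 361·9915 − 538·6653
1 = −538·36398 + 1975·9915
1 = 1975·119109 − 6463·36398
So 1 = (1975)·119109 + (-6463)·36398.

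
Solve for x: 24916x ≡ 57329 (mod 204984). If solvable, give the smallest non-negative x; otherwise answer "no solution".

no solution

gcd(24916, 204984):
204984 = 8·24916 + 5656
24916 = 4·5656 + 2292
5656 = 2·2292 + 1072
2292 = 2·1072 + 148
1072 = 7·148 + 36
148 = 4·36 + 4
36 = 9·4 + 0
gcd = 4, but 4 ∤ 57329, so the congruence has no solution.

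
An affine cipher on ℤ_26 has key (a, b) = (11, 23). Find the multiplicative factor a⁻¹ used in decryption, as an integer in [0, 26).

Apply the Euclidean algorithm to 26 and 11:
26 = 2×11 + 4
11 = 2×4 + 3
4 = 1×3 + 1
3 = 3×1 + 0
gcd = 1, so the inverse exists. Back-substitute:
1 = 4 − 3
1 = −11 + 3·4
1 = 3·26 − 7·11
Thus 11·(-7) ≡ 1 (mod 26); reducing, -7 mod 26 = 19.

19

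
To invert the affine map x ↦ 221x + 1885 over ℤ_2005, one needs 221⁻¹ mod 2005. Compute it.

gcd(2005, 221) by repeated division:
2005 = 9×221 + 16
221 = 13×16 + 13
16 = 1×13 + 3
13 = 4×3 + 1
3 = 3×1 + 0
The gcd is 1. Working backward:
1 = 13 − 4·3
1 = −4·16 + 5·13
1 = 5·221 − 69·16
1 = −69·2005 + 626·221
So 221·626 ≡ 1 (mod 2005).

626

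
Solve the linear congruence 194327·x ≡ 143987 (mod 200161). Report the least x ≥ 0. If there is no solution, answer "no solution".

First find gcd(194327, 200161):
200161 = 1*194327 + 5834
194327 = 33*5834 + 1805
5834 = 3*1805 + 419
1805 = 4*419 + 129
419 = 3*129 + 32
129 = 4*32 + 1
32 = 32*1 + 0
gcd = 1, so a unique solution mod 200161 exists.
Back-substitute for the Bézout coefficients:
1 = 129 − 4·32
1 = −4·419 + 13·129
1 = 13·1805 − 56·419
1 = −56·5834 + 181·1805
1 = 181·194327 − 6029·5834
1 = −6029·200161 + 6210·194327
So 194327·(6210) ≡ 1 (mod 200161), giving 194327⁻¹ ≡ 6210.
x ≡ 194327⁻¹·143987 ≡ 6210·143987 ≡ 40083 (mod 200161).

40083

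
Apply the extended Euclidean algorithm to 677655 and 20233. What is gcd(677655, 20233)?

1

Apply Euclid's algorithm to 677655 and 20233:
677655 = 33×20233 + 9966
20233 = 2×9966 + 301
9966 = 33×301 + 33
301 = 9×33 + 4
33 = 8×4 + 1
4 = 4×1 + 0
gcd(677655, 20233) = 1.
Working backward:
1 = 33 − 8·4
1 = −8·301 + 73·33
1 = 73·9966 − 2417·301
1 = −2417·20233 + 4907·9966
1 = 4907·677655 − 164348·20233
So 1 = (4907)·677655 + (-164348)·20233.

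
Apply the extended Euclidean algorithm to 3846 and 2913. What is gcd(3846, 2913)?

3

Euclidean algorithm:
3846 = 1×2913 + 933
2913 = 3×933 + 114
933 = 8×114 + 21
114 = 5×21 + 9
21 = 2×9 + 3
9 = 3×3 + 0
gcd(3846, 2913) = 3.
Express as a combination:
3 = 21 − 2·9
3 = −2·114 + 11·21
3 = 11·933 − 90·114
3 = −90·2913 + 281·933
3 = 281·3846 − 371·2913
So 3 = (281)·3846 + (-371)·2913.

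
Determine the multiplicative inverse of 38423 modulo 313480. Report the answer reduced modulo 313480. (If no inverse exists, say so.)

173967

Apply the Euclidean algorithm to 313480 and 38423:
313480 = 8×38423 + 6096
38423 = 6×6096 + 1847
6096 = 3×1847 + 555
1847 = 3×555 + 182
555 = 3×182 + 9
182 = 20×9 + 2
9 = 4×2 + 1
2 = 2×1 + 0
The gcd is 1. Working backward:
1 = 9 − 4·2
1 = −4·182 + 81·9
1 = 81·555 − 247·182
1 = −247·1847 + 822·555
1 = 822·6096 − 2713·1847
1 = −2713·38423 + 17100·6096
1 = 17100·313480 − 139513·38423
Thus 38423·(-139513) ≡ 1 (mod 313480); reducing, -139513 mod 313480 = 173967.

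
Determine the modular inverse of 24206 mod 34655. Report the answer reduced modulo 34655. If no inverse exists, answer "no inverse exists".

Run Euclid on (34655, 24206):
34655 = 1*24206 + 10449
24206 = 2*10449 + 3308
10449 = 3*3308 + 525
3308 = 6*525 + 158
525 = 3*158 + 51
158 = 3*51 + 5
51 = 10*5 + 1
5 = 5*1 + 0
gcd = 1, so the inverse exists. Back-substitute:
1 = 51 − 10·5
1 = −10·158 + 31·51
1 = 31·525 − 103·158
1 = −103·3308 + 649·525
1 = 649·10449 − 2050·3308
1 = −2050·24206 + 4749·10449
1 = 4749·34655 − 6799·24206
Hence 24206⁻¹ ≡ -6799 ≡ 27856 (mod 34655).

27856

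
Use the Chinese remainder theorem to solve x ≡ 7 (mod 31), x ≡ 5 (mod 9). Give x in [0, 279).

Write x = 7 + 31·k. Then 31·k ≡ 5 − 7 ≡ 7 (mod 9).
Need 31⁻¹ mod 9. Extended Euclid on (9, 4):
9 = 2·4 + 1
4 = 4·1 + 0
Back-substitute:
1 = 9 − 2·4
31⁻¹ ≡ 7 (mod 9), so k ≡ 7·7 ≡ 4 (mod 9).
x = 7 + 31·4 = 131.

131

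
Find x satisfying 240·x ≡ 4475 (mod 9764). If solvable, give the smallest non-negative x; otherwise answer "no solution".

no solution

gcd(240, 9764):
9764 = 40*240 + 164
240 = 1*164 + 76
164 = 2*76 + 12
76 = 6*12 + 4
12 = 3*4 + 0
gcd = 4, but 4 ∤ 4475, so the congruence has no solution.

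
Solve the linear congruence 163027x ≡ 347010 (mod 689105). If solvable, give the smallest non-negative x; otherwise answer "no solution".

641385

First find gcd(163027, 689105):
689105 = 4*163027 + 36997
163027 = 4*36997 + 15039
36997 = 2*15039 + 6919
15039 = 2*6919 + 1201
6919 = 5*1201 + 914
1201 = 1*914 + 287
914 = 3*287 + 53
287 = 5*53 + 22
53 = 2*22 + 9
22 = 2*9 + 4
9 = 2*4 + 1
4 = 4*1 + 0
gcd = 1, so a unique solution mod 689105 exists.
Back-substitute for the Bézout coefficients:
1 = 9 − 2·4
1 = −2·22 + 5·9
1 = 5·53 − 12·22
1 = −12·287 + 65·53
1 = 65·914 − 207·287
1 = −207·1201 + 272·914
1 = 272·6919 − 1567·1201
1 = −1567·15039 + 3406·6919
1 = 3406·36997 − 8379·15039
1 = −8379·163027 + 36922·36997
1 = 36922·689105 − 156067·163027
So 163027·(-156067) ≡ 1 (mod 689105), giving 163027⁻¹ ≡ 533038.
x ≡ 163027⁻¹·347010 ≡ 533038·347010 ≡ 641385 (mod 689105).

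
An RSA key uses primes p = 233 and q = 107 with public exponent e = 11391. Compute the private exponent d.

φ(n) = (p−1)(q−1) = 232·106 = 24592.
Need d with 11391·d ≡ 1 (mod 24592). Apply the extended Euclidean algorithm:
24592 = 2*11391 + 1810
11391 = 6*1810 + 531
1810 = 3*531 + 217
531 = 2*217 + 97
217 = 2*97 + 23
97 = 4*23 + 5
23 = 4*5 + 3
5 = 1*3 + 2
3 = 1*2 + 1
2 = 2*1 + 0
Back-substitute:
1 = 3 − 2
1 = −5 + 2·3
1 = 2·23 − 9·5
1 = −9·97 + 38·23
1 = 38·217 − 85·97
1 = −85·531 + 208·217
1 = 208·1810 − 709·531
1 = −709·11391 + 4462·1810
1 = 4462·24592 − 9633·11391
So 11391·(-9633) ≡ 1 (mod 24592), hence d ≡ -9633 ≡ 14959 (mod 24592).

14959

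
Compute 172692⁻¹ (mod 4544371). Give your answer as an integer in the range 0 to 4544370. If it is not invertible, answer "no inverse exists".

no inverse exists

Compute gcd(172692, 4544371):
4544371 = 26·172692 + 54379
172692 = 3·54379 + 9555
54379 = 5·9555 + 6604
9555 = 1·6604 + 2951
6604 = 2·2951 + 702
2951 = 4·702 + 143
702 = 4·143 + 130
143 = 1·130 + 13
130 = 10·13 + 0
Since gcd = 13 > 1, 172692 is not a unit mod 4544371.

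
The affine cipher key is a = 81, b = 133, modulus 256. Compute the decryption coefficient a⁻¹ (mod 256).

177

Extended Euclidean algorithm:
256 = 3*81 + 13
81 = 6*13 + 3
13 = 4*3 + 1
3 = 3*1 + 0
Since gcd(81, 256) = 1, back-substitute to write 1 as a combination:
1 = 13 − 4·3
1 = −4·81 + 25·13
1 = 25·256 − 79·81
Hence 81⁻¹ ≡ -79 ≡ 177 (mod 256).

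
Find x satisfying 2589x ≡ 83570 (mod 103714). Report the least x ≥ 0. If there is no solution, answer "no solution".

51028

First find gcd(2589, 103714):
103714 = 40×2589 + 154
2589 = 16×154 + 125
154 = 1×125 + 29
125 = 4×29 + 9
29 = 3×9 + 2
9 = 4×2 + 1
2 = 2×1 + 0
gcd = 1, so a unique solution mod 103714 exists.
Back-substitute for the Bézout coefficients:
1 = 9 − 4·2
1 = −4·29 + 13·9
1 = 13·125 − 56·29
1 = −56·154 + 69·125
1 = 69·2589 − 1160·154
1 = −1160·103714 + 46469·2589
So 2589·(46469) ≡ 1 (mod 103714), giving 2589⁻¹ ≡ 46469.
x ≡ 2589⁻¹·83570 ≡ 46469·83570 ≡ 51028 (mod 103714).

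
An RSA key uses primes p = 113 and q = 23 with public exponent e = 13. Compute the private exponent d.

φ(n) = (p−1)(q−1) = 112·22 = 2464.
Need d with 13·d ≡ 1 (mod 2464). Apply the extended Euclidean algorithm:
2464 = 189·13 + 7
13 = 1·7 + 6
7 = 1·6 + 1
6 = 6·1 + 0
Back-substitute:
1 = 7 − 6
1 = −13 + 2·7
1 = 2·2464 − 379·13
So 13·(-379) ≡ 1 (mod 2464), hence d ≡ -379 ≡ 2085 (mod 2464).

2085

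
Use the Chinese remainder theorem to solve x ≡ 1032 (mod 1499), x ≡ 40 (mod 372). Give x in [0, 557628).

372784

Write x = 1032 + 1499·k. Then 1499·k ≡ 40 − 1032 ≡ 124 (mod 372).
Need 1499⁻¹ mod 372. Extended Euclid on (372, 11):
372 = 33·11 + 9
11 = 1·9 + 2
9 = 4·2 + 1
2 = 2·1 + 0
Back-substitute:
1 = 9 − 4·2
1 = −4·11 + 5·9
1 = 5·372 − 169·11
1499⁻¹ ≡ 203 (mod 372), so k ≡ 203·124 ≡ 248 (mod 372).
x = 1032 + 1499·248 = 372784.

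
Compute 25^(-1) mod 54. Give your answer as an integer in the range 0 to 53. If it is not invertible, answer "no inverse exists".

Run Euclid on (54, 25):
54 = 2·25 + 4
25 = 6·4 + 1
4 = 4·1 + 0
The gcd is 1. Working backward:
1 = 25 − 6·4
1 = −6·54 + 13·25
So 25·13 ≡ 1 (mod 54).

13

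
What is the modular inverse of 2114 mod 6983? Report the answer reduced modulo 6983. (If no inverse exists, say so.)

Apply the Euclidean algorithm to 6983 and 2114:
6983 = 3*2114 + 641
2114 = 3*641 + 191
641 = 3*191 + 68
191 = 2*68 + 55
68 = 1*55 + 13
55 = 4*13 + 3
13 = 4*3 + 1
3 = 3*1 + 0
Since gcd(2114, 6983) = 1, back-substitute to write 1 as a combination:
1 = 13 − 4·3
1 = −4·55 + 17·13
1 = 17·68 − 21·55
1 = −21·191 + 59·68
1 = 59·641 − 198·191
1 = −198·2114 + 653·641
1 = 653·6983 − 2157·2114
Hence 2114⁻¹ ≡ -2157 ≡ 4826 (mod 6983).

4826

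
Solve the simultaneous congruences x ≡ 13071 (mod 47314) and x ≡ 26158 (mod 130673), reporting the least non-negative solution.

298091271

Write x = 13071 + 47314·k. Then 47314·k ≡ 26158 − 13071 ≡ 13087 (mod 130673).
Need 47314⁻¹ mod 130673. Extended Euclid on (130673, 47314):
130673 = 2×47314 + 36045
47314 = 1×36045 + 11269
36045 = 3×11269 + 2238
11269 = 5×2238 + 79
2238 = 28×79 + 26
79 = 3×26 + 1
26 = 26×1 + 0
Back-substitute:
1 = 79 − 3·26
1 = −3·2238 + 85·79
1 = 85·11269 − 428·2238
1 = −428·36045 + 1369·11269
1 = 1369·47314 − 1797·36045
1 = −1797·130673 + 4963·47314
47314⁻¹ ≡ 4963 (mod 130673), so k ≡ 4963·13087 ≡ 6300 (mod 130673).
x = 13071 + 47314·6300 = 298091271.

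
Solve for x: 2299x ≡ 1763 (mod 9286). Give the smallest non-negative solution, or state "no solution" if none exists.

First find gcd(2299, 9286):
9286 = 4·2299 + 90
2299 = 25·90 + 49
90 = 1·49 + 41
49 = 1·41 + 8
41 = 5·8 + 1
8 = 8·1 + 0
gcd = 1, so a unique solution mod 9286 exists.
Back-substitute for the Bézout coefficients:
1 = 41 − 5·8
1 = −5·49 + 6·41
1 = 6·90 − 11·49
1 = −11·2299 + 281·90
1 = 281·9286 − 1135·2299
So 2299·(-1135) ≡ 1 (mod 9286), giving 2299⁻¹ ≡ 8151.
x ≡ 2299⁻¹·1763 ≡ 8151·1763 ≡ 4771 (mod 9286).

4771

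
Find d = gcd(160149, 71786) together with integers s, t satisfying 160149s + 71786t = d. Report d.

11

Repeated division:
160149 = 2*71786 + 16577
71786 = 4*16577 + 5478
16577 = 3*5478 + 143
5478 = 38*143 + 44
143 = 3*44 + 11
44 = 4*11 + 0
gcd(160149, 71786) = 11.
Working backward:
11 = 143 − 3·44
11 = −3·5478 + 115·143
11 = 115·16577 − 348·5478
11 = −348·71786 + 1507·16577
11 = 1507·160149 − 3362·71786
So 11 = (1507)·160149 + (-3362)·71786.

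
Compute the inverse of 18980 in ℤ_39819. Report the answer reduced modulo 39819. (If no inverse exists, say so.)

Compute gcd(18980, 39819):
39819 = 2·18980 + 1859
18980 = 10·1859 + 390
1859 = 4·390 + 299
390 = 1·299 + 91
299 = 3·91 + 26
91 = 3·26 + 13
26 = 2·13 + 0
gcd(18980, 39819) = 13 ≠ 1, so 18980 has no multiplicative inverse modulo 39819.

no inverse exists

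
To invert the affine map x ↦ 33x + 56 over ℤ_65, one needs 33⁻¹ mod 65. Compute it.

Run Euclid on (65, 33):
65 = 1·33 + 32
33 = 1·32 + 1
32 = 32·1 + 0
gcd = 1, so the inverse exists. Back-substitute:
1 = 33 − 32
1 = −65 + 2·33
So 33·2 ≡ 1 (mod 65).

2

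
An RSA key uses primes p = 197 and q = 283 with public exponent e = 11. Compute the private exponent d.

φ(n) = (p−1)(q−1) = 196·282 = 55272.
Need d with 11·d ≡ 1 (mod 55272). Apply the extended Euclidean algorithm:
55272 = 5024×11 + 8
11 = 1×8 + 3
8 = 2×3 + 2
3 = 1×2 + 1
2 = 2×1 + 0
Back-substitute:
1 = 3 − 2
1 = −8 + 3·3
1 = 3·11 − 4·8
1 = −4·55272 + 20099·11
So 11·20099 ≡ 1 (mod 55272), hence d = 20099.

20099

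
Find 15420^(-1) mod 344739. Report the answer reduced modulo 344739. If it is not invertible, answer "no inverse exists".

Compute gcd(15420, 344739):
344739 = 22×15420 + 5499
15420 = 2×5499 + 4422
5499 = 1×4422 + 1077
4422 = 4×1077 + 114
1077 = 9×114 + 51
114 = 2×51 + 12
51 = 4×12 + 3
12 = 4×3 + 0
The gcd is 3, not 1, hence no inverse exists.

no inverse exists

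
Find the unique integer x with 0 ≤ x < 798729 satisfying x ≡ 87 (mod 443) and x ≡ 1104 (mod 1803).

457263

Write x = 87 + 443·k. Then 443·k ≡ 1104 − 87 ≡ 1017 (mod 1803).
Need 443⁻¹ mod 1803. Extended Euclid on (1803, 443):
1803 = 4×443 + 31
443 = 14×31 + 9
31 = 3×9 + 4
9 = 2×4 + 1
4 = 4×1 + 0
Back-substitute:
1 = 9 − 2·4
1 = −2·31 + 7·9
1 = 7·443 − 100·31
1 = −100·1803 + 407·443
443⁻¹ ≡ 407 (mod 1803), so k ≡ 407·1017 ≡ 1032 (mod 1803).
x = 87 + 443·1032 = 457263.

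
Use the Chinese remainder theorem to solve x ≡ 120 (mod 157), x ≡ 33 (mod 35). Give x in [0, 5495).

Write x = 120 + 157·k. Then 157·k ≡ 33 − 120 ≡ 18 (mod 35).
Need 157⁻¹ mod 35. Extended Euclid on (35, 17):
35 = 2*17 + 1
17 = 17*1 + 0
Back-substitute:
1 = 35 − 2·17
157⁻¹ ≡ 33 (mod 35), so k ≡ 33·18 ≡ 34 (mod 35).
x = 120 + 157·34 = 5458.

5458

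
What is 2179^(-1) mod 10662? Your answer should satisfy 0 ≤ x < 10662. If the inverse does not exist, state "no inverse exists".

8191

gcd(10662, 2179) by repeated division:
10662 = 4×2179 + 1946
2179 = 1×1946 + 233
1946 = 8×233 + 82
233 = 2×82 + 69
82 = 1×69 + 13
69 = 5×13 + 4
13 = 3×4 + 1
4 = 4×1 + 0
Since gcd(2179, 10662) = 1, back-substitute to write 1 as a combination:
1 = 13 − 3·4
1 = −3·69 + 16·13
1 = 16·82 − 19·69
1 = −19·233 + 54·82
1 = 54·1946 − 451·233
1 = −451·2179 + 505·1946
1 = 505·10662 − 2471·2179
Hence 2179⁻¹ ≡ -2471 ≡ 8191 (mod 10662).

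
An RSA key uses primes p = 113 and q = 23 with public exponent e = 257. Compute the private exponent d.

1697

φ(n) = (p−1)(q−1) = 112·22 = 2464.
Need d with 257·d ≡ 1 (mod 2464). Apply the extended Euclidean algorithm:
2464 = 9·257 + 151
257 = 1·151 + 106
151 = 1·106 + 45
106 = 2·45 + 16
45 = 2·16 + 13
16 = 1·13 + 3
13 = 4·3 + 1
3 = 3·1 + 0
Back-substitute:
1 = 13 − 4·3
1 = −4·16 + 5·13
1 = 5·45 − 14·16
1 = −14·106 + 33·45
1 = 33·151 − 47·106
1 = −47·257 + 80·151
1 = 80·2464 − 767·257
So 257·(-767) ≡ 1 (mod 2464), hence d ≡ -767 ≡ 1697 (mod 2464).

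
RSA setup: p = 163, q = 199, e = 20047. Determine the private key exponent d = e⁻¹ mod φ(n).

24055

φ(n) = (p−1)(q−1) = 162·198 = 32076.
Need d with 20047·d ≡ 1 (mod 32076). Apply the extended Euclidean algorithm:
32076 = 1·20047 + 12029
20047 = 1·12029 + 8018
12029 = 1·8018 + 4011
8018 = 1·4011 + 4007
4011 = 1·4007 + 4
4007 = 1001·4 + 3
4 = 1·3 + 1
3 = 3·1 + 0
Back-substitute:
1 = 4 − 3
1 = −4007 + 1002·4
1 = 1002·4011 − 1003·4007
1 = −1003·8018 + 2005·4011
1 = 2005·12029 − 3008·8018
1 = −3008·20047 + 5013·12029
1 = 5013·32076 − 8021·20047
So 20047·(-8021) ≡ 1 (mod 32076), hence d ≡ -8021 ≡ 24055 (mod 32076).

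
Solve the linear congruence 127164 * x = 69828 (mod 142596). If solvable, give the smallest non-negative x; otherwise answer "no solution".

5438

First find gcd(127164, 142596):
142596 = 1·127164 + 15432
127164 = 8·15432 + 3708
15432 = 4·3708 + 600
3708 = 6·600 + 108
600 = 5·108 + 60
108 = 1·60 + 48
60 = 1·48 + 12
48 = 4·12 + 0
gcd = 12 and 12 | 69828, so solutions exist. Divide through by 12: 10597x ≡ 5819 (mod 11883).
Now find 10597⁻¹ mod 11883:
11883 = 1·10597 + 1286
10597 = 8·1286 + 309
1286 = 4·309 + 50
309 = 6·50 + 9
50 = 5·9 + 5
9 = 1·5 + 4
5 = 1·4 + 1
4 = 4·1 + 0
Back-substitute:
1 = 5 − 4
1 = −9 + 2·5
1 = 2·50 − 11·9
1 = −11·309 + 68·50
1 = 68·1286 − 283·309
1 = −283·10597 + 2332·1286
1 = 2332·11883 − 2615·10597
So 10597·(-2615) ≡ 1 (mod 11883), i.e. 10597⁻¹ ≡ 9268.
Then x ≡ 9268·5819 ≡ 5438 (mod 11883); the smallest non-negative solution is x = 5438.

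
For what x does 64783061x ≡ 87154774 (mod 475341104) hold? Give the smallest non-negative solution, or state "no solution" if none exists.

First find gcd(64783061, 475341104):
475341104 = 7*64783061 + 21859677
64783061 = 2*21859677 + 21063707
21859677 = 1*21063707 + 795970
21063707 = 26*795970 + 368487
795970 = 2*368487 + 58996
368487 = 6*58996 + 14511
58996 = 4*14511 + 952
14511 = 15*952 + 231
952 = 4*231 + 28
231 = 8*28 + 7
28 = 4*7 + 0
gcd = 7 and 7 | 87154774, so solutions exist. Divide through by 7: 9254723x ≡ 12450682 (mod 67905872).
Now find 9254723⁻¹ mod 67905872:
67905872 = 7×9254723 + 3122811
9254723 = 2×3122811 + 3009101
3122811 = 1×3009101 + 113710
3009101 = 26×113710 + 52641
113710 = 2×52641 + 8428
52641 = 6×8428 + 2073
8428 = 4×2073 + 136
2073 = 15×136 + 33
136 = 4×33 + 4
33 = 8×4 + 1
4 = 4×1 + 0
Back-substitute:
1 = 33 − 8·4
1 = −8·136 + 33·33
1 = 33·2073 − 503·136
1 = −503·8428 + 2045·2073
1 = 2045·52641 − 12773·8428
1 = −12773·113710 + 27591·52641
1 = 27591·3009101 − 730139·113710
1 = −730139·3122811 + 757730·3009101
1 = 757730·9254723 − 2245599·3122811
1 = −2245599·67905872 + 16476923·9254723
So 9254723⁻¹ ≡ 16476923 (mod 67905872).
Then x ≡ 16476923·12450682 ≡ 60547342 (mod 67905872); the smallest non-negative solution is x = 60547342.

60547342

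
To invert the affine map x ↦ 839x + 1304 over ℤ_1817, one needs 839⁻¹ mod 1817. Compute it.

366

Extended Euclidean algorithm:
1817 = 2*839 + 139
839 = 6*139 + 5
139 = 27*5 + 4
5 = 1*4 + 1
4 = 4*1 + 0
The gcd is 1. Working backward:
1 = 5 − 4
1 = −139 + 28·5
1 = 28·839 − 169·139
1 = −169·1817 + 366·839
So 839·366 ≡ 1 (mod 1817).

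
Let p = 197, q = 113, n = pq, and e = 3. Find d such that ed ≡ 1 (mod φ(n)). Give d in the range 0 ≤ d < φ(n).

14635

φ(n) = (p−1)(q−1) = 196·112 = 21952.
Need d with 3·d ≡ 1 (mod 21952). Apply the extended Euclidean algorithm:
21952 = 7317·3 + 1
3 = 3·1 + 0
Back-substitute:
1 = 21952 − 7317·3
So 3·(-7317) ≡ 1 (mod 21952), hence d ≡ -7317 ≡ 14635 (mod 21952).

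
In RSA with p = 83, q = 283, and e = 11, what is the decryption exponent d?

10511

φ(n) = (p−1)(q−1) = 82·282 = 23124.
Need d with 11·d ≡ 1 (mod 23124). Apply the extended Euclidean algorithm:
23124 = 2102×11 + 2
11 = 5×2 + 1
2 = 2×1 + 0
Back-substitute:
1 = 11 − 5·2
1 = −5·23124 + 10511·11
So 11·10511 ≡ 1 (mod 23124), hence d = 10511.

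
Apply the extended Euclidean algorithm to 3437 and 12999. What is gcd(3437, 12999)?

7

Euclidean algorithm:
12999 = 3*3437 + 2688
3437 = 1*2688 + 749
2688 = 3*749 + 441
749 = 1*441 + 308
441 = 1*308 + 133
308 = 2*133 + 42
133 = 3*42 + 7
42 = 6*7 + 0
gcd(3437, 12999) = 7.
Working backward:
7 = 133 − 3·42
7 = −3·308 + 7·133
7 = 7·441 − 10·308
7 = −10·749 + 17·441
7 = 17·2688 − 61·749
7 = −61·3437 + 78·2688
7 = 78·12999 − 295·3437
So 7 = (78)·12999 + (-295)·3437.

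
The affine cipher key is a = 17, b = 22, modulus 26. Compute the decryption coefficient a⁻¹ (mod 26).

23

Apply the Euclidean algorithm to 26 and 17:
26 = 1·17 + 9
17 = 1·9 + 8
9 = 1·8 + 1
8 = 8·1 + 0
gcd = 1, so the inverse exists. Back-substitute:
1 = 9 − 8
1 = −17 + 2·9
1 = 2·26 − 3·17
So 17·(-3) ≡ 1 (mod 26), and -3 ≡ 23 (mod 26).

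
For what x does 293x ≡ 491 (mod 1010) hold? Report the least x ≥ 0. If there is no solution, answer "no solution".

567

First find gcd(293, 1010):
1010 = 3*293 + 131
293 = 2*131 + 31
131 = 4*31 + 7
31 = 4*7 + 3
7 = 2*3 + 1
3 = 3*1 + 0
gcd = 1, so a unique solution mod 1010 exists.
Back-substitute for the Bézout coefficients:
1 = 7 − 2·3
1 = −2·31 + 9·7
1 = 9·131 − 38·31
1 = −38·293 + 85·131
1 = 85·1010 − 293·293
So 293·(-293) ≡ 1 (mod 1010), giving 293⁻¹ ≡ 717.
x ≡ 293⁻¹·491 ≡ 717·491 ≡ 567 (mod 1010).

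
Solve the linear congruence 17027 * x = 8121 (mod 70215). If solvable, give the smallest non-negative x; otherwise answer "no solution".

First find gcd(17027, 70215):
70215 = 4·17027 + 2107
17027 = 8·2107 + 171
2107 = 12·171 + 55
171 = 3·55 + 6
55 = 9·6 + 1
6 = 6·1 + 0
gcd = 1, so a unique solution mod 70215 exists.
Back-substitute for the Bézout coefficients:
1 = 55 − 9·6
1 = −9·171 + 28·55
1 = 28·2107 − 345·171
1 = −345·17027 + 2788·2107
1 = 2788·70215 − 11497·17027
So 17027·(-11497) ≡ 1 (mod 70215), giving 17027⁻¹ ≡ 58718.
x ≡ 17027⁻¹·8121 ≡ 58718·8121 ≡ 18813 (mod 70215).

18813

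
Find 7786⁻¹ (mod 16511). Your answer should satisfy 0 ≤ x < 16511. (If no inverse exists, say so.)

Run Euclid on (16511, 7786):
16511 = 2×7786 + 939
7786 = 8×939 + 274
939 = 3×274 + 117
274 = 2×117 + 40
117 = 2×40 + 37
40 = 1×37 + 3
37 = 12×3 + 1
3 = 3×1 + 0
The gcd is 1. Working backward:
1 = 37 − 12·3
1 = −12·40 + 13·37
1 = 13·117 − 38·40
1 = −38·274 + 89·117
1 = 89·939 − 305·274
1 = −305·7786 + 2529·939
1 = 2529·16511 − 5363·7786
Thus 7786·(-5363) ≡ 1 (mod 16511); reducing, -5363 mod 16511 = 11148.

11148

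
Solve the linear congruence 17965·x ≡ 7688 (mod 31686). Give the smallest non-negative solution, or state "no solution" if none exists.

First find gcd(17965, 31686):
31686 = 1×17965 + 13721
17965 = 1×13721 + 4244
13721 = 3×4244 + 989
4244 = 4×989 + 288
989 = 3×288 + 125
288 = 2×125 + 38
125 = 3×38 + 11
38 = 3×11 + 5
11 = 2×5 + 1
5 = 5×1 + 0
gcd = 1, so a unique solution mod 31686 exists.
Back-substitute for the Bézout coefficients:
1 = 11 − 2·5
1 = −2·38 + 7·11
1 = 7·125 − 23·38
1 = −23·288 + 53·125
1 = 53·989 − 182·288
1 = −182·4244 + 781·989
1 = 781·13721 − 2525·4244
1 = −2525·17965 + 3306·13721
1 = 3306·31686 − 5831·17965
So 17965·(-5831) ≡ 1 (mod 31686), giving 17965⁻¹ ≡ 25855.
x ≡ 17965⁻¹·7688 ≡ 25855·7688 ≡ 6962 (mod 31686).

6962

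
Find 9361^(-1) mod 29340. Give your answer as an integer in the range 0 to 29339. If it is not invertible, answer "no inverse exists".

22501

Extended Euclidean algorithm:
29340 = 3×9361 + 1257
9361 = 7×1257 + 562
1257 = 2×562 + 133
562 = 4×133 + 30
133 = 4×30 + 13
30 = 2×13 + 4
13 = 3×4 + 1
4 = 4×1 + 0
Since gcd(9361, 29340) = 1, back-substitute to write 1 as a combination:
1 = 13 − 3·4
1 = −3·30 + 7·13
1 = 7·133 − 31·30
1 = −31·562 + 131·133
1 = 131·1257 − 293·562
1 = −293·9361 + 2182·1257
1 = 2182·29340 − 6839·9361
So 9361·(-6839) ≡ 1 (mod 29340), and -6839 ≡ 22501 (mod 29340).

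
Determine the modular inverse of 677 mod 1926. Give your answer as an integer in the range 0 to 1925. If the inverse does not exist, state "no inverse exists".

1229

gcd(1926, 677) by repeated division:
1926 = 2·677 + 572
677 = 1·572 + 105
572 = 5·105 + 47
105 = 2·47 + 11
47 = 4·11 + 3
11 = 3·3 + 2
3 = 1·2 + 1
2 = 2·1 + 0
The gcd is 1. Working backward:
1 = 3 − 2
1 = −11 + 4·3
1 = 4·47 − 17·11
1 = −17·105 + 38·47
1 = 38·572 − 207·105
1 = −207·677 + 245·572
1 = 245·1926 − 697·677
So 677·(-697) ≡ 1 (mod 1926), and -697 ≡ 1229 (mod 1926).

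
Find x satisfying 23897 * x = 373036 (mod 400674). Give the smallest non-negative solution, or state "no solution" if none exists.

64886

First find gcd(23897, 400674):
400674 = 16×23897 + 18322
23897 = 1×18322 + 5575
18322 = 3×5575 + 1597
5575 = 3×1597 + 784
1597 = 2×784 + 29
784 = 27×29 + 1
29 = 29×1 + 0
gcd = 1, so a unique solution mod 400674 exists.
Back-substitute for the Bézout coefficients:
1 = 784 − 27·29
1 = −27·1597 + 55·784
1 = 55·5575 − 192·1597
1 = −192·18322 + 631·5575
1 = 631·23897 − 823·18322
1 = −823·400674 + 13799·23897
So 23897·(13799) ≡ 1 (mod 400674), giving 23897⁻¹ ≡ 13799.
x ≡ 23897⁻¹·373036 ≡ 13799·373036 ≡ 64886 (mod 400674).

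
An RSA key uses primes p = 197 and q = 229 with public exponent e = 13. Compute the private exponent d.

φ(n) = (p−1)(q−1) = 196·228 = 44688.
Need d with 13·d ≡ 1 (mod 44688). Apply the extended Euclidean algorithm:
44688 = 3437·13 + 7
13 = 1·7 + 6
7 = 1·6 + 1
6 = 6·1 + 0
Back-substitute:
1 = 7 − 6
1 = −13 + 2·7
1 = 2·44688 − 6875·13
So 13·(-6875) ≡ 1 (mod 44688), hence d ≡ -6875 ≡ 37813 (mod 44688).

37813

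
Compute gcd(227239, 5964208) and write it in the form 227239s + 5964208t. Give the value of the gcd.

Euclidean algorithm:
5964208 = 26·227239 + 55994
227239 = 4·55994 + 3263
55994 = 17·3263 + 523
3263 = 6·523 + 125
523 = 4·125 + 23
125 = 5·23 + 10
23 = 2·10 + 3
10 = 3·3 + 1
3 = 3·1 + 0
gcd(227239, 5964208) = 1.
Express as a combination:
1 = 10 − 3·3
1 = −3·23 + 7·10
1 = 7·125 − 38·23
1 = −38·523 + 159·125
1 = 159·3263 − 992·523
1 = −992·55994 + 17023·3263
1 = 17023·227239 − 69084·55994
1 = −69084·5964208 + 1813207·227239
So 1 = (-69084)·5964208 + (1813207)·227239.

1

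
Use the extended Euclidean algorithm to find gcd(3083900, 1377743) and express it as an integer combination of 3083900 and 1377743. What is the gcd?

Apply Euclid's algorithm to 3083900 and 1377743:
3083900 = 2*1377743 + 328414
1377743 = 4*328414 + 64087
328414 = 5*64087 + 7979
64087 = 8*7979 + 255
7979 = 31*255 + 74
255 = 3*74 + 33
74 = 2*33 + 8
33 = 4*8 + 1
8 = 8*1 + 0
gcd(3083900, 1377743) = 1.
Working backward:
1 = 33 − 4·8
1 = −4·74 + 9·33
1 = 9·255 − 31·74
1 = −31·7979 + 970·255
1 = 970·64087 − 7791·7979
1 = −7791·328414 + 39925·64087
1 = 39925·1377743 − 167491·328414
1 = −167491·3083900 + 374907·1377743
So 1 = (-167491)·3083900 + (374907)·1377743.

1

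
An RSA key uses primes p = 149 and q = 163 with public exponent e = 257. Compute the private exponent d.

21737

φ(n) = (p−1)(q−1) = 148·162 = 23976.
Need d with 257·d ≡ 1 (mod 23976). Apply the extended Euclidean algorithm:
23976 = 93*257 + 75
257 = 3*75 + 32
75 = 2*32 + 11
32 = 2*11 + 10
11 = 1*10 + 1
10 = 10*1 + 0
Back-substitute:
1 = 11 − 10
1 = −32 + 3·11
1 = 3·75 − 7·32
1 = −7·257 + 24·75
1 = 24·23976 − 2239·257
So 257·(-2239) ≡ 1 (mod 23976), hence d ≡ -2239 ≡ 21737 (mod 23976).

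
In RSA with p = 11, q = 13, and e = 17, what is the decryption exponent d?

113

φ(n) = (p−1)(q−1) = 10·12 = 120.
Need d with 17·d ≡ 1 (mod 120). Apply the extended Euclidean algorithm:
120 = 7×17 + 1
17 = 17×1 + 0
Back-substitute:
1 = 120 − 7·17
So 17·(-7) ≡ 1 (mod 120), hence d ≡ -7 ≡ 113 (mod 120).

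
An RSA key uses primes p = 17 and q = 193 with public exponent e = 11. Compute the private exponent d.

φ(n) = (p−1)(q−1) = 16·192 = 3072.
Need d with 11·d ≡ 1 (mod 3072). Apply the extended Euclidean algorithm:
3072 = 279*11 + 3
11 = 3*3 + 2
3 = 1*2 + 1
2 = 2*1 + 0
Back-substitute:
1 = 3 − 2
1 = −11 + 4·3
1 = 4·3072 − 1117·11
So 11·(-1117) ≡ 1 (mod 3072), hence d ≡ -1117 ≡ 1955 (mod 3072).

1955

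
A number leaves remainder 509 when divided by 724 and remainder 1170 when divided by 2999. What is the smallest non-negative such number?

Write x = 509 + 724·k. Then 724·k ≡ 1170 − 509 ≡ 661 (mod 2999).
Need 724⁻¹ mod 2999. Extended Euclid on (2999, 724):
2999 = 4*724 + 103
724 = 7*103 + 3
103 = 34*3 + 1
3 = 3*1 + 0
Back-substitute:
1 = 103 − 34·3
1 = −34·724 + 239·103
1 = 239·2999 − 990·724
724⁻¹ ≡ 2009 (mod 2999), so k ≡ 2009·661 ≡ 2391 (mod 2999).
x = 509 + 724·2391 = 1731593.

1731593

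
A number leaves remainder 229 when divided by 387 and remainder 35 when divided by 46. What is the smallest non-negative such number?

Write x = 229 + 387·k. Then 387·k ≡ 35 − 229 ≡ 36 (mod 46).
Need 387⁻¹ mod 46. Extended Euclid on (46, 19):
46 = 2*19 + 8
19 = 2*8 + 3
8 = 2*3 + 2
3 = 1*2 + 1
2 = 2*1 + 0
Back-substitute:
1 = 3 − 2
1 = −8 + 3·3
1 = 3·19 − 7·8
1 = −7·46 + 17·19
387⁻¹ ≡ 17 (mod 46), so k ≡ 17·36 ≡ 14 (mod 46).
x = 229 + 387·14 = 5647.

5647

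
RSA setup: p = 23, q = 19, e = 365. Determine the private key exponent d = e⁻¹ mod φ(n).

φ(n) = (p−1)(q−1) = 22·18 = 396.
Need d with 365·d ≡ 1 (mod 396). Apply the extended Euclidean algorithm:
396 = 1×365 + 31
365 = 11×31 + 24
31 = 1×24 + 7
24 = 3×7 + 3
7 = 2×3 + 1
3 = 3×1 + 0
Back-substitute:
1 = 7 − 2·3
1 = −2·24 + 7·7
1 = 7·31 − 9·24
1 = −9·365 + 106·31
1 = 106·396 − 115·365
So 365·(-115) ≡ 1 (mod 396), hence d ≡ -115 ≡ 281 (mod 396).

281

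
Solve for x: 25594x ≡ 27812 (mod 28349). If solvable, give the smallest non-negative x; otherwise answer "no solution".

14221

First find gcd(25594, 28349):
28349 = 1×25594 + 2755
25594 = 9×2755 + 799
2755 = 3×799 + 358
799 = 2×358 + 83
358 = 4×83 + 26
83 = 3×26 + 5
26 = 5×5 + 1
5 = 5×1 + 0
gcd = 1, so a unique solution mod 28349 exists.
Back-substitute for the Bézout coefficients:
1 = 26 − 5·5
1 = −5·83 + 16·26
1 = 16·358 − 69·83
1 = −69·799 + 154·358
1 = 154·2755 − 531·799
1 = −531·25594 + 4933·2755
1 = 4933·28349 − 5464·25594
So 25594·(-5464) ≡ 1 (mod 28349), giving 25594⁻¹ ≡ 22885.
x ≡ 25594⁻¹·27812 ≡ 22885·27812 ≡ 14221 (mod 28349).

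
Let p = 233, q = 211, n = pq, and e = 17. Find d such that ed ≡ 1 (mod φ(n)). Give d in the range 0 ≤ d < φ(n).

φ(n) = (p−1)(q−1) = 232·210 = 48720.
Need d with 17·d ≡ 1 (mod 48720). Apply the extended Euclidean algorithm:
48720 = 2865*17 + 15
17 = 1*15 + 2
15 = 7*2 + 1
2 = 2*1 + 0
Back-substitute:
1 = 15 − 7·2
1 = −7·17 + 8·15
1 = 8·48720 − 22927·17
So 17·(-22927) ≡ 1 (mod 48720), hence d ≡ -22927 ≡ 25793 (mod 48720).

25793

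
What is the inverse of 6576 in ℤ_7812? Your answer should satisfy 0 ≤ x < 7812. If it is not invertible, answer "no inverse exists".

Euclidean algorithm on 7812, 6576:
7812 = 1*6576 + 1236
6576 = 5*1236 + 396
1236 = 3*396 + 48
396 = 8*48 + 12
48 = 4*12 + 0
Since gcd = 12 > 1, 6576 is not a unit mod 7812.

no inverse exists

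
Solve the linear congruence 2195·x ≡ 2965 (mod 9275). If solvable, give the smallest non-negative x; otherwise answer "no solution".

407

First find gcd(2195, 9275):
9275 = 4×2195 + 495
2195 = 4×495 + 215
495 = 2×215 + 65
215 = 3×65 + 20
65 = 3×20 + 5
20 = 4×5 + 0
gcd = 5 and 5 | 2965, so solutions exist. Divide through by 5: 439x ≡ 593 (mod 1855).
Now find 439⁻¹ mod 1855:
1855 = 4*439 + 99
439 = 4*99 + 43
99 = 2*43 + 13
43 = 3*13 + 4
13 = 3*4 + 1
4 = 4*1 + 0
Back-substitute:
1 = 13 − 3·4
1 = −3·43 + 10·13
1 = 10·99 − 23·43
1 = −23·439 + 102·99
1 = 102·1855 − 431·439
So 439·(-431) ≡ 1 (mod 1855), i.e. 439⁻¹ ≡ 1424.
Then x ≡ 1424·593 ≡ 407 (mod 1855); the smallest non-negative solution is x = 407.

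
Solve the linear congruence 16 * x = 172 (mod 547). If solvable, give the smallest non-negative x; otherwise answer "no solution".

421

First find gcd(16, 547):
547 = 34*16 + 3
16 = 5*3 + 1
3 = 3*1 + 0
gcd = 1, so a unique solution mod 547 exists.
Back-substitute for the Bézout coefficients:
1 = 16 − 5·3
1 = −5·547 + 171·16
So 16·(171) ≡ 1 (mod 547), giving 16⁻¹ ≡ 171.
x ≡ 16⁻¹·172 ≡ 171·172 ≡ 421 (mod 547).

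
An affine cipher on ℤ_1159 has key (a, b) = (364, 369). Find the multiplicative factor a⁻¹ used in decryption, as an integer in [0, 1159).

640

gcd(1159, 364) by repeated division:
1159 = 3·364 + 67
364 = 5·67 + 29
67 = 2·29 + 9
29 = 3·9 + 2
9 = 4·2 + 1
2 = 2·1 + 0
Since gcd(364, 1159) = 1, back-substitute to write 1 as a combination:
1 = 9 − 4·2
1 = −4·29 + 13·9
1 = 13·67 − 30·29
1 = −30·364 + 163·67
1 = 163·1159 − 519·364
Hence 364⁻¹ ≡ -519 ≡ 640 (mod 1159).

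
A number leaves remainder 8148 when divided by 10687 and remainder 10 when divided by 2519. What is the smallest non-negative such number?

10748583

Write x = 8148 + 10687·k. Then 10687·k ≡ 10 − 8148 ≡ 1938 (mod 2519).
Need 10687⁻¹ mod 2519. Extended Euclid on (2519, 611):
2519 = 4*611 + 75
611 = 8*75 + 11
75 = 6*11 + 9
11 = 1*9 + 2
9 = 4*2 + 1
2 = 2*1 + 0
Back-substitute:
1 = 9 − 4·2
1 = −4·11 + 5·9
1 = 5·75 − 34·11
1 = −34·611 + 277·75
1 = 277·2519 − 1142·611
10687⁻¹ ≡ 1377 (mod 2519), so k ≡ 1377·1938 ≡ 1005 (mod 2519).
x = 8148 + 10687·1005 = 10748583.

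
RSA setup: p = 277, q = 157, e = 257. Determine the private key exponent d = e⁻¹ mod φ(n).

2513

φ(n) = (p−1)(q−1) = 276·156 = 43056.
Need d with 257·d ≡ 1 (mod 43056). Apply the extended Euclidean algorithm:
43056 = 167*257 + 137
257 = 1*137 + 120
137 = 1*120 + 17
120 = 7*17 + 1
17 = 17*1 + 0
Back-substitute:
1 = 120 − 7·17
1 = −7·137 + 8·120
1 = 8·257 − 15·137
1 = −15·43056 + 2513·257
So 257·2513 ≡ 1 (mod 43056), hence d = 2513.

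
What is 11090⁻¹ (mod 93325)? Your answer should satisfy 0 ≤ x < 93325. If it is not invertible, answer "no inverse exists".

Euclidean algorithm on 93325, 11090:
93325 = 8·11090 + 4605
11090 = 2·4605 + 1880
4605 = 2·1880 + 845
1880 = 2·845 + 190
845 = 4·190 + 85
190 = 2·85 + 20
85 = 4·20 + 5
20 = 4·5 + 0
gcd(11090, 93325) = 5 ≠ 1, so 11090 has no multiplicative inverse modulo 93325.

no inverse exists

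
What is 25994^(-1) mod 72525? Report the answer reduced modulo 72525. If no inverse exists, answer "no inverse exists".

64604

Extended Euclidean algorithm:
72525 = 2·25994 + 20537
25994 = 1·20537 + 5457
20537 = 3·5457 + 4166
5457 = 1·4166 + 1291
4166 = 3·1291 + 293
1291 = 4·293 + 119
293 = 2·119 + 55
119 = 2·55 + 9
55 = 6·9 + 1
9 = 9·1 + 0
gcd = 1, so the inverse exists. Back-substitute:
1 = 55 − 6·9
1 = −6·119 + 13·55
1 = 13·293 − 32·119
1 = −32·1291 + 141·293
1 = 141·4166 − 455·1291
1 = −455·5457 + 596·4166
1 = 596·20537 − 2243·5457
1 = −2243·25994 + 2839·20537
1 = 2839·72525 − 7921·25994
So 25994·(-7921) ≡ 1 (mod 72525), and -7921 ≡ 64604 (mod 72525).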